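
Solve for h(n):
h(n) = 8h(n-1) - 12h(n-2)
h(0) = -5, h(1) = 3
Characteristic equation: x² - 8x + 12 = 0, which factors as (x - (6))(x - (2)) = 0.
Roots r₁ = 6, r₂ = 2 (distinct).
General solution: h(n) = A·(6)^n + B·(2)^n.
From h(0) = -5: A + B = -5.
From h(1) = 3: 6A + 2B = 3.
Solving: A = \frac{13}{4}, B = - \frac{33}{4}.
So h(n) = - \frac{33 \cdot 2^{n}}{4} + \frac{13 \cdot 6^{n}}{4}.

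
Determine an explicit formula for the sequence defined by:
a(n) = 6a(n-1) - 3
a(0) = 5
First-order linear non-homogeneous.
Homogeneous solution: a_h(n) = A·(6)^n.
Try constant particular solution a_p = K: K = 6K - 3 ⇒ K = \frac{3}{5}.
General: a(n) = A·(6)^n + \frac{3}{5}.
Apply a(0) = 5: A + \frac{3}{5} = 5 ⇒ A = \frac{22}{5}.
So a(n) = \frac{22 \cdot 6^{n}}{5} + \frac{3}{5}.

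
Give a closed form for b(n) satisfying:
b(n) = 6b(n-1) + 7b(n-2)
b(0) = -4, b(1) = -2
Characteristic equation: x² - 6x - 7 = 0, which factors as (x - (7))(x - (-1)) = 0.
Roots r₁ = 7, r₂ = -1 (distinct).
General solution: b(n) = A·(7)^n + B·(-1)^n.
From b(0) = -4: A + B = -4.
From b(1) = -2: 7A - B = -2.
Solving: A = - \frac{3}{4}, B = - \frac{13}{4}.
So b(n) = - \frac{13 \left(-1\right)^{n}}{4} - \frac{3 \cdot 7^{n}}{4}.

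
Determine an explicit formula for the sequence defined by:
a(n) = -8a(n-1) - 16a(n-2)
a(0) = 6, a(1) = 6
Characteristic equation: x² + 8x + 16 = 0, which is (x - (-4))².
Repeated root r = -4.
General solution: a(n) = (A + Bn)·(-4)^n.
From a(0) = 6: A = 6.
From a(1) = 6: (A + B)·(-4) = 6 ⇒ B = - \frac{15}{2}.
So a(n) = \left(6 - \frac{15 n}{2}\right) \cdot (-4)^n.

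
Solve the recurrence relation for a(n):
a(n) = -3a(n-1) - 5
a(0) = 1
First-order linear non-homogeneous.
Homogeneous solution: a_h(n) = A·(-3)^n.
Try constant particular solution a_p = K: K = -3K - 5 ⇒ K = - \frac{5}{4}.
General: a(n) = A·(-3)^n - \frac{5}{4}.
Apply a(0) = 1: A - \frac{5}{4} = 1 ⇒ A = \frac{9}{4}.
So a(n) = \frac{9 \left(-3\right)^{n}}{4} - \frac{5}{4}.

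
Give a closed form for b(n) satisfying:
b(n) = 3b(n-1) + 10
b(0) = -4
First-order linear non-homogeneous.
Homogeneous solution: b_h(n) = A·(3)^n.
Try constant particular solution b_p = K: K = 3K + 10 ⇒ K = -5.
General: b(n) = A·(3)^n - 5.
Apply b(0) = -4: A - 5 = -4 ⇒ A = 1.
So b(n) = 3^{n} - 5.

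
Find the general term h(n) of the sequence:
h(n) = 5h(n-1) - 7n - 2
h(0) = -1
First-order linear with linear forcing.
Homogeneous solution: h_h(n) = A·(5)^n.
Try particular h_p(n) = pn + q. Substituting:
  pn + q = 5(p(n-1) + q) - 7n - 2.
Matching the n-coefficient: p = 5p - 7 ⇒ p = \frac{7}{4}.
Matching constants: q = -5p + 5q - 2 ⇒ q = \frac{43}{16}.
General: h(n) = A·(5)^n + \frac{7 n}{4} + \frac{43}{16}.
Apply h(0) = -1: A + \frac{43}{16} = -1 ⇒ A = - \frac{59}{16}.
So h(n) = - \frac{59 \cdot 5^{n}}{16} + \frac{7 n}{4} + \frac{43}{16}.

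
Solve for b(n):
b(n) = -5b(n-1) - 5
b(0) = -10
First-order linear non-homogeneous.
Homogeneous solution: b_h(n) = A·(-5)^n.
Try constant particular solution b_p = K: K = -5K - 5 ⇒ K = - \frac{5}{6}.
General: b(n) = A·(-5)^n - \frac{5}{6}.
Apply b(0) = -10: A - \frac{5}{6} = -10 ⇒ A = - \frac{55}{6}.
So b(n) = - \frac{55 \left(-5\right)^{n}}{6} - \frac{5}{6}.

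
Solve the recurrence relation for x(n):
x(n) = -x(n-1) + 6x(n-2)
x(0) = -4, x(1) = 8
Characteristic equation: x² + x - 6 = 0, which factors as (x - (2))(x - (-3)) = 0.
Roots r₁ = 2, r₂ = -3 (distinct).
General solution: x(n) = A·(2)^n + B·(-3)^n.
From x(0) = -4: A + B = -4.
From x(1) = 8: 2A - 3B = 8.
Solving: A = - \frac{4}{5}, B = - \frac{16}{5}.
So x(n) = - \frac{16 \left(-3\right)^{n}}{5} - \frac{4 \cdot 2^{n}}{5}.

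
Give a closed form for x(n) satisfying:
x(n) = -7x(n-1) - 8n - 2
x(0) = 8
First-order linear with linear forcing.
Homogeneous solution: x_h(n) = A·(-7)^n.
Try particular x_p(n) = pn + q. Substituting:
  pn + q = -7(p(n-1) + q) - 8n - 2.
Matching the n-coefficient: p = -7p - 8 ⇒ p = -1.
Matching constants: q = 7p - 7q - 2 ⇒ q = - \frac{9}{8}.
General: x(n) = A·(-7)^n - n - \frac{9}{8}.
Apply x(0) = 8: A - \frac{9}{8} = 8 ⇒ A = \frac{73}{8}.
So x(n) = \frac{73 \left(-7\right)^{n}}{8} - n - \frac{9}{8}.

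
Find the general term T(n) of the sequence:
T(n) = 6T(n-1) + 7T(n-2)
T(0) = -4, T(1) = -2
Characteristic equation: x² - 6x - 7 = 0, which factors as (x - (7))(x - (-1)) = 0.
Roots r₁ = 7, r₂ = -1 (distinct).
General solution: T(n) = A·(7)^n + B·(-1)^n.
From T(0) = -4: A + B = -4.
From T(1) = -2: 7A - B = -2.
Solving: A = - \frac{3}{4}, B = - \frac{13}{4}.
So T(n) = - \frac{13 \left(-1\right)^{n}}{4} - \frac{3 \cdot 7^{n}}{4}.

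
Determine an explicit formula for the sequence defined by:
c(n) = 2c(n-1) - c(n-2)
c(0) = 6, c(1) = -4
Characteristic equation: x² - 2x + 1 = 0, which is (x - (1))².
Repeated root r = 1.
General solution: c(n) = (A + Bn)·(1)^n.
From c(0) = 6: A = 6.
From c(1) = -4: (A + B)·(1) = -4 ⇒ B = -10.
So c(n) = \left(6 - 10 n\right) \cdot (1)^n.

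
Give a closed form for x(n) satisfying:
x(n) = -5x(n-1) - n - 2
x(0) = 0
First-order linear with linear forcing.
Homogeneous solution: x_h(n) = A·(-5)^n.
Try particular x_p(n) = pn + q. Substituting:
  pn + q = -5(p(n-1) + q) - n - 2.
Matching the n-coefficient: p = -5p - 1 ⇒ p = - \frac{1}{6}.
Matching constants: q = 5p - 5q - 2 ⇒ q = - \frac{17}{36}.
General: x(n) = A·(-5)^n - \frac{n}{6} - \frac{17}{36}.
Apply x(0) = 0: A - \frac{17}{36} = 0 ⇒ A = \frac{17}{36}.
So x(n) = \frac{17 \left(-5\right)^{n}}{36} - \frac{n}{6} - \frac{17}{36}.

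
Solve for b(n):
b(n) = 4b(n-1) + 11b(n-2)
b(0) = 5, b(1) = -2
Characteristic equation: x² - 4x - 11 = 0.
Discriminant Δ = (4)² + 4·(11) = 60.
Roots r₁,₂ = (4 ± √60)/2, so r₁ = 2 + \sqrt{15}, r₂ = 2 - \sqrt{15}.
General solution: b(n) = A·r₁^n + B·r₂^n.
From the initial conditions, A + B = 5 and r₁A + r₂B = -2.
Since r₁ - r₂ = √60: A = (-2 - (5)r₂)/√60 = \frac{5}{2} - \frac{2 \sqrt{15}}{5}, and B = 5 - A = \frac{2 \sqrt{15}}{5} + \frac{5}{2}.
So b(n) = \left(\frac{5}{2} - \frac{2 \sqrt{15}}{5}\right)\left(2 + \sqrt{15}\right)^n + \left(\frac{2 \sqrt{15}}{5} + \frac{5}{2}\right)\left(2 - \sqrt{15}\right)^n.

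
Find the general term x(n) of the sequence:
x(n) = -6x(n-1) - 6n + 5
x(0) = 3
First-order linear with linear forcing.
Homogeneous solution: x_h(n) = A·(-6)^n.
Try particular x_p(n) = pn + q. Substituting:
  pn + q = -6(p(n-1) + q) - 6n + 5.
Matching the n-coefficient: p = -6p - 6 ⇒ p = - \frac{6}{7}.
Matching constants: q = 6p - 6q + 5 ⇒ q = - \frac{1}{49}.
General: x(n) = A·(-6)^n - \frac{6 n}{7} - \frac{1}{49}.
Apply x(0) = 3: A - \frac{1}{49} = 3 ⇒ A = \frac{148}{49}.
So x(n) = \frac{148 \left(-6\right)^{n}}{49} - \frac{6 n}{7} - \frac{1}{49}.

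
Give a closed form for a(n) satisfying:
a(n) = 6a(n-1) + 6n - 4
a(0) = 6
First-order linear with linear forcing.
Homogeneous solution: a_h(n) = A·(6)^n.
Try particular a_p(n) = pn + q. Substituting:
  pn + q = 6(p(n-1) + q) + 6n - 4.
Matching the n-coefficient: p = 6p + 6 ⇒ p = - \frac{6}{5}.
Matching constants: q = -6p + 6q - 4 ⇒ q = - \frac{16}{25}.
General: a(n) = A·(6)^n - \frac{6 n}{5} - \frac{16}{25}.
Apply a(0) = 6: A - \frac{16}{25} = 6 ⇒ A = \frac{166}{25}.
So a(n) = \frac{166 \cdot 6^{n}}{25} - \frac{6 n}{5} - \frac{16}{25}.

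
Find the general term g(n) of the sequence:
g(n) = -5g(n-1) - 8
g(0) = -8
First-order linear non-homogeneous.
Homogeneous solution: g_h(n) = A·(-5)^n.
Try constant particular solution g_p = K: K = -5K - 8 ⇒ K = - \frac{4}{3}.
General: g(n) = A·(-5)^n - \frac{4}{3}.
Apply g(0) = -8: A - \frac{4}{3} = -8 ⇒ A = - \frac{20}{3}.
So g(n) = - \frac{20 \left(-5\right)^{n}}{3} - \frac{4}{3}.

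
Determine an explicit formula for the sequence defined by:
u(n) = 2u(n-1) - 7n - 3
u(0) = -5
First-order linear with linear forcing.
Homogeneous solution: u_h(n) = A·(2)^n.
Try particular u_p(n) = pn + q. Substituting:
  pn + q = 2(p(n-1) + q) - 7n - 3.
Matching the n-coefficient: p = 2p - 7 ⇒ p = 7.
Matching constants: q = -2p + 2q - 3 ⇒ q = 17.
General: u(n) = A·(2)^n + 7 n + 17.
Apply u(0) = -5: A + 17 = -5 ⇒ A = -22.
So u(n) = - 22 \cdot 2^{n} + 7 n + 17.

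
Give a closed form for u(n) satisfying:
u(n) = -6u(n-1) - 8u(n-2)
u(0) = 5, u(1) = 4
Characteristic equation: x² + 6x + 8 = 0, which factors as (x - (-2))(x - (-4)) = 0.
Roots r₁ = -2, r₂ = -4 (distinct).
General solution: u(n) = A·(-2)^n + B·(-4)^n.
From u(0) = 5: A + B = 5.
From u(1) = 4: -2A - 4B = 4.
Solving: A = 12, B = -7.
So u(n) = 12 \left(-2\right)^{n} - 7 \left(-4\right)^{n}.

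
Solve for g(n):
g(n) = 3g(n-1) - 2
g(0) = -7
First-order linear non-homogeneous.
Homogeneous solution: g_h(n) = A·(3)^n.
Try constant particular solution g_p = K: K = 3K - 2 ⇒ K = 1.
General: g(n) = A·(3)^n + 1.
Apply g(0) = -7: A + 1 = -7 ⇒ A = -8.
So g(n) = 1 - 8 \cdot 3^{n}.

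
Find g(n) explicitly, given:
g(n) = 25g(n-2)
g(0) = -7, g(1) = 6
Characteristic equation: x² - 25 = 0, which factors as (x - (5))(x - (-5)) = 0.
Roots r₁ = 5, r₂ = -5 (distinct).
General solution: g(n) = A·(5)^n + B·(-5)^n.
From g(0) = -7: A + B = -7.
From g(1) = 6: 5A - 5B = 6.
Solving: A = - \frac{29}{10}, B = - \frac{41}{10}.
So g(n) = - \frac{41 \left(-5\right)^{n}}{10} - \frac{29 \cdot 5^{n}}{10}.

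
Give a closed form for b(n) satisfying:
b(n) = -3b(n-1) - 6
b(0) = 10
First-order linear non-homogeneous.
Homogeneous solution: b_h(n) = A·(-3)^n.
Try constant particular solution b_p = K: K = -3K - 6 ⇒ K = - \frac{3}{2}.
General: b(n) = A·(-3)^n - \frac{3}{2}.
Apply b(0) = 10: A - \frac{3}{2} = 10 ⇒ A = \frac{23}{2}.
So b(n) = \frac{23 \left(-3\right)^{n}}{2} - \frac{3}{2}.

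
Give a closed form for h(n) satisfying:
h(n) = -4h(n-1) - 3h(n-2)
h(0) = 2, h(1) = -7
Characteristic equation: x² + 4x + 3 = 0, which factors as (x - (-3))(x - (-1)) = 0.
Roots r₁ = -3, r₂ = -1 (distinct).
General solution: h(n) = A·(-3)^n + B·(-1)^n.
From h(0) = 2: A + B = 2.
From h(1) = -7: -3A - B = -7.
Solving: A = \frac{5}{2}, B = - \frac{1}{2}.
So h(n) = - \frac{\left(-1\right)^{n}}{2} + \frac{5 \left(-3\right)^{n}}{2}.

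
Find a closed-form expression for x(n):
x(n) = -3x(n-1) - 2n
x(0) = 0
First-order linear with linear forcing.
Homogeneous solution: x_h(n) = A·(-3)^n.
Try particular x_p(n) = pn + q. Substituting:
  pn + q = -3(p(n-1) + q) - 2n.
Matching the n-coefficient: p = -3p - 2 ⇒ p = - \frac{1}{2}.
Matching constants: q = 3p - 3q ⇒ q = - \frac{3}{8}.
General: x(n) = A·(-3)^n - \frac{n}{2} - \frac{3}{8}.
Apply x(0) = 0: A - \frac{3}{8} = 0 ⇒ A = \frac{3}{8}.
So x(n) = \frac{3 \left(-3\right)^{n}}{8} - \frac{n}{2} - \frac{3}{8}.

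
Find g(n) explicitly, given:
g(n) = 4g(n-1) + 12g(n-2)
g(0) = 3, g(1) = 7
Characteristic equation: x² - 4x - 12 = 0, which factors as (x - (-2))(x - (6)) = 0.
Roots r₁ = -2, r₂ = 6 (distinct).
General solution: g(n) = A·(-2)^n + B·(6)^n.
From g(0) = 3: A + B = 3.
From g(1) = 7: -2A + 6B = 7.
Solving: A = \frac{11}{8}, B = \frac{13}{8}.
So g(n) = \frac{11 \left(-2\right)^{n}}{8} + \frac{13 \cdot 6^{n}}{8}.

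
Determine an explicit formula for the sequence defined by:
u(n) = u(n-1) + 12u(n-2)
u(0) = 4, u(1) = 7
Characteristic equation: x² - x - 12 = 0, which factors as (x - (-3))(x - (4)) = 0.
Roots r₁ = -3, r₂ = 4 (distinct).
General solution: u(n) = A·(-3)^n + B·(4)^n.
From u(0) = 4: A + B = 4.
From u(1) = 7: -3A + 4B = 7.
Solving: A = \frac{9}{7}, B = \frac{19}{7}.
So u(n) = \frac{9 \left(-3\right)^{n}}{7} + \frac{19 \cdot 4^{n}}{7}.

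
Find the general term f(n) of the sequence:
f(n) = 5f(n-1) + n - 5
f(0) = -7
First-order linear with linear forcing.
Homogeneous solution: f_h(n) = A·(5)^n.
Try particular f_p(n) = pn + q. Substituting:
  pn + q = 5(p(n-1) + q) + n - 5.
Matching the n-coefficient: p = 5p + 1 ⇒ p = - \frac{1}{4}.
Matching constants: q = -5p + 5q - 5 ⇒ q = \frac{15}{16}.
General: f(n) = A·(5)^n - \frac{n}{4} + \frac{15}{16}.
Apply f(0) = -7: A + \frac{15}{16} = -7 ⇒ A = - \frac{127}{16}.
So f(n) = - \frac{127 \cdot 5^{n}}{16} - \frac{n}{4} + \frac{15}{16}.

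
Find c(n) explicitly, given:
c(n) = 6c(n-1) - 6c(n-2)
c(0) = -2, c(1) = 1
Characteristic equation: x² - 6x + 6 = 0.
Discriminant Δ = (6)² + 4·(-6) = 12.
Roots r₁,₂ = (6 ± √12)/2, so r₁ = \sqrt{3} + 3, r₂ = 3 - \sqrt{3}.
General solution: c(n) = A·r₁^n + B·r₂^n.
From the initial conditions, A + B = -2 and r₁A + r₂B = 1.
Since r₁ - r₂ = √12: A = (1 - (-2)r₂)/√12 = -1 + \frac{7 \sqrt{3}}{6}, and B = -2 - A = - \frac{7 \sqrt{3}}{6} - 1.
So c(n) = \left(-1 + \frac{7 \sqrt{3}}{6}\right)\left(\sqrt{3} + 3\right)^n + \left(- \frac{7 \sqrt{3}}{6} - 1\right)\left(3 - \sqrt{3}\right)^n.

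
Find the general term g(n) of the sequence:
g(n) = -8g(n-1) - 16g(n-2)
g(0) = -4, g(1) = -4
Characteristic equation: x² + 8x + 16 = 0, which is (x - (-4))².
Repeated root r = -4.
General solution: g(n) = (A + Bn)·(-4)^n.
From g(0) = -4: A = -4.
From g(1) = -4: (A + B)·(-4) = -4 ⇒ B = 5.
So g(n) = \left(5 n - 4\right) \cdot (-4)^n.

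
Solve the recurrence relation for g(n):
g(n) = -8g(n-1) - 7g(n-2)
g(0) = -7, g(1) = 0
Characteristic equation: x² + 8x + 7 = 0, which factors as (x - (-1))(x - (-7)) = 0.
Roots r₁ = -1, r₂ = -7 (distinct).
General solution: g(n) = A·(-1)^n + B·(-7)^n.
From g(0) = -7: A + B = -7.
From g(1) = 0: -A - 7B = 0.
Solving: A = - \frac{49}{6}, B = \frac{7}{6}.
So g(n) = - \frac{49 \left(-1\right)^{n}}{6} + \frac{7 \left(-7\right)^{n}}{6}.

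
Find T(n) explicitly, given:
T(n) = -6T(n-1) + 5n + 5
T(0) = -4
First-order linear with linear forcing.
Homogeneous solution: T_h(n) = A·(-6)^n.
Try particular T_p(n) = pn + q. Substituting:
  pn + q = -6(p(n-1) + q) + 5n + 5.
Matching the n-coefficient: p = -6p + 5 ⇒ p = \frac{5}{7}.
Matching constants: q = 6p - 6q + 5 ⇒ q = \frac{65}{49}.
General: T(n) = A·(-6)^n + \frac{5 n}{7} + \frac{65}{49}.
Apply T(0) = -4: A + \frac{65}{49} = -4 ⇒ A = - \frac{261}{49}.
So T(n) = - \frac{261 \left(-6\right)^{n}}{49} + \frac{5 n}{7} + \frac{65}{49}.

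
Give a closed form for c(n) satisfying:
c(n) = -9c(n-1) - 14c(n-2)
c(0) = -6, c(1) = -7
Characteristic equation: x² + 9x + 14 = 0, which factors as (x - (-7))(x - (-2)) = 0.
Roots r₁ = -7, r₂ = -2 (distinct).
General solution: c(n) = A·(-7)^n + B·(-2)^n.
From c(0) = -6: A + B = -6.
From c(1) = -7: -7A - 2B = -7.
Solving: A = \frac{19}{5}, B = - \frac{49}{5}.
So c(n) = - \frac{49 \left(-2\right)^{n}}{5} + \frac{19 \left(-7\right)^{n}}{5}.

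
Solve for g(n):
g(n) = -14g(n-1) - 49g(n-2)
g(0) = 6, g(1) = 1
Characteristic equation: x² + 14x + 49 = 0, which is (x - (-7))².
Repeated root r = -7.
General solution: g(n) = (A + Bn)·(-7)^n.
From g(0) = 6: A = 6.
From g(1) = 1: (A + B)·(-7) = 1 ⇒ B = - \frac{43}{7}.
So g(n) = \left(6 - \frac{43 n}{7}\right) \cdot (-7)^n.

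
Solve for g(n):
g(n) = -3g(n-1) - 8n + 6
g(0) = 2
First-order linear with linear forcing.
Homogeneous solution: g_h(n) = A·(-3)^n.
Try particular g_p(n) = pn + q. Substituting:
  pn + q = -3(p(n-1) + q) - 8n + 6.
Matching the n-coefficient: p = -3p - 8 ⇒ p = -2.
Matching constants: q = 3p - 3q + 6 ⇒ q = 0.
General: g(n) = A·(-3)^n - 2 n + 0.
Apply g(0) = 2: A + 0 = 2 ⇒ A = 2.
So g(n) = 2 \left(-3\right)^{n} - 2 n.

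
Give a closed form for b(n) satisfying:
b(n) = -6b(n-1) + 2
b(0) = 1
First-order linear non-homogeneous.
Homogeneous solution: b_h(n) = A·(-6)^n.
Try constant particular solution b_p = K: K = -6K + 2 ⇒ K = \frac{2}{7}.
General: b(n) = A·(-6)^n + \frac{2}{7}.
Apply b(0) = 1: A + \frac{2}{7} = 1 ⇒ A = \frac{5}{7}.
So b(n) = \frac{5 \left(-6\right)^{n}}{7} + \frac{2}{7}.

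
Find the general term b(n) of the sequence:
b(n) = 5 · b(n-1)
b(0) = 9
Pure geometric recurrence with ratio 5.
By induction b(n) = b(0) · (5)^n = 9 \cdot 5^{n}.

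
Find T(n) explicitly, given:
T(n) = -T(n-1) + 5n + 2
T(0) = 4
First-order linear with linear forcing.
Homogeneous solution: T_h(n) = A·(-1)^n.
Try particular T_p(n) = pn + q. Substituting:
  pn + q = -(p(n-1) + q) + 5n + 2.
Matching the n-coefficient: p = -p + 5 ⇒ p = \frac{5}{2}.
Matching constants: q = p - q + 2 ⇒ q = \frac{9}{4}.
General: T(n) = A·(-1)^n + \frac{5 n}{2} + \frac{9}{4}.
Apply T(0) = 4: A + \frac{9}{4} = 4 ⇒ A = \frac{7}{4}.
So T(n) = \frac{7 \left(-1\right)^{n}}{4} + \frac{5 n}{2} + \frac{9}{4}.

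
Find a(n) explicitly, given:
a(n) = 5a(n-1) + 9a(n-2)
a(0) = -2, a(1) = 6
Characteristic equation: x² - 5x - 9 = 0.
Discriminant Δ = (5)² + 4·(9) = 61.
Roots r₁,₂ = (5 ± √61)/2, so r₁ = \frac{5}{2} + \frac{\sqrt{61}}{2}, r₂ = \frac{5}{2} - \frac{\sqrt{61}}{2}.
General solution: a(n) = A·r₁^n + B·r₂^n.
From the initial conditions, A + B = -2 and r₁A + r₂B = 6.
Since r₁ - r₂ = √61: A = (6 - (-2)r₂)/√61 = -1 + \frac{11 \sqrt{61}}{61}, and B = -2 - A = - \frac{11 \sqrt{61}}{61} - 1.
So a(n) = \left(-1 + \frac{11 \sqrt{61}}{61}\right)\left(\frac{5}{2} + \frac{\sqrt{61}}{2}\right)^n + \left(- \frac{11 \sqrt{61}}{61} - 1\right)\left(\frac{5}{2} - \frac{\sqrt{61}}{2}\right)^n.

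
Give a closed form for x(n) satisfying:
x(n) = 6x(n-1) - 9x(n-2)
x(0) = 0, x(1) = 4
Characteristic equation: x² - 6x + 9 = 0, which is (x - (3))².
Repeated root r = 3.
General solution: x(n) = (A + Bn)·(3)^n.
From x(0) = 0: A = 0.
From x(1) = 4: (A + B)·(3) = 4 ⇒ B = \frac{4}{3}.
So x(n) = \left(\frac{4 n}{3}\right) \cdot (3)^n.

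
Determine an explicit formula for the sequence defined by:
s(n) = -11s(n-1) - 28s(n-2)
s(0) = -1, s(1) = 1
Characteristic equation: x² + 11x + 28 = 0, which factors as (x - (-4))(x - (-7)) = 0.
Roots r₁ = -4, r₂ = -7 (distinct).
General solution: s(n) = A·(-4)^n + B·(-7)^n.
From s(0) = -1: A + B = -1.
From s(1) = 1: -4A - 7B = 1.
Solving: A = -2, B = 1.
So s(n) = - 2 \left(-4\right)^{n} + \left(-7\right)^{n}.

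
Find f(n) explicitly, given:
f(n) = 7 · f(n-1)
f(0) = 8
Pure geometric recurrence with ratio 7.
By induction f(n) = f(0) · (7)^n = 8 \cdot 7^{n}.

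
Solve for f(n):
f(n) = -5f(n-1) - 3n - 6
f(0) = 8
First-order linear with linear forcing.
Homogeneous solution: f_h(n) = A·(-5)^n.
Try particular f_p(n) = pn + q. Substituting:
  pn + q = -5(p(n-1) + q) - 3n - 6.
Matching the n-coefficient: p = -5p - 3 ⇒ p = - \frac{1}{2}.
Matching constants: q = 5p - 5q - 6 ⇒ q = - \frac{17}{12}.
General: f(n) = A·(-5)^n - \frac{n}{2} - \frac{17}{12}.
Apply f(0) = 8: A - \frac{17}{12} = 8 ⇒ A = \frac{113}{12}.
So f(n) = \frac{113 \left(-5\right)^{n}}{12} - \frac{n}{2} - \frac{17}{12}.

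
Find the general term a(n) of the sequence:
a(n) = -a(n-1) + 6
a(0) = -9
First-order linear non-homogeneous.
Homogeneous solution: a_h(n) = A·(-1)^n.
Try constant particular solution a_p = K: K = -K + 6 ⇒ K = 3.
General: a(n) = A·(-1)^n + 3.
Apply a(0) = -9: A + 3 = -9 ⇒ A = -12.
So a(n) = 3 - 12 \left(-1\right)^{n}.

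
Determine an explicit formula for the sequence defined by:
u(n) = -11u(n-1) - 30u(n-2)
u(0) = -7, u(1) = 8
Characteristic equation: x² + 11x + 30 = 0, which factors as (x - (-5))(x - (-6)) = 0.
Roots r₁ = -5, r₂ = -6 (distinct).
General solution: u(n) = A·(-5)^n + B·(-6)^n.
From u(0) = -7: A + B = -7.
From u(1) = 8: -5A - 6B = 8.
Solving: A = -34, B = 27.
So u(n) = - 34 \left(-5\right)^{n} + 27 \left(-6\right)^{n}.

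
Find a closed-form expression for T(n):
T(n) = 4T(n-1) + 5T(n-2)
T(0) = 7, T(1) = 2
Characteristic equation: x² - 4x - 5 = 0, which factors as (x - (-1))(x - (5)) = 0.
Roots r₁ = -1, r₂ = 5 (distinct).
General solution: T(n) = A·(-1)^n + B·(5)^n.
From T(0) = 7: A + B = 7.
From T(1) = 2: -A + 5B = 2.
Solving: A = \frac{11}{2}, B = \frac{3}{2}.
So T(n) = \frac{11 \left(-1\right)^{n}}{2} + \frac{3 \cdot 5^{n}}{2}.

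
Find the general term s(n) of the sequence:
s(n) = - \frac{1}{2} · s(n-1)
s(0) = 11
Pure geometric recurrence with ratio - \frac{1}{2}.
By induction s(n) = s(0) · (- \frac{1}{2})^n = 11 \left(- \frac{1}{2}\right)^{n}.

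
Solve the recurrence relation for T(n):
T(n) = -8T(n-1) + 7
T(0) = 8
First-order linear non-homogeneous.
Homogeneous solution: T_h(n) = A·(-8)^n.
Try constant particular solution T_p = K: K = -8K + 7 ⇒ K = \frac{7}{9}.
General: T(n) = A·(-8)^n + \frac{7}{9}.
Apply T(0) = 8: A + \frac{7}{9} = 8 ⇒ A = \frac{65}{9}.
So T(n) = \frac{65 \left(-8\right)^{n}}{9} + \frac{7}{9}.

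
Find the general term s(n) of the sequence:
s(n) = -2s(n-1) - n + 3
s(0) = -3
First-order linear with linear forcing.
Homogeneous solution: s_h(n) = A·(-2)^n.
Try particular s_p(n) = pn + q. Substituting:
  pn + q = -2(p(n-1) + q) - n + 3.
Matching the n-coefficient: p = -2p - 1 ⇒ p = - \frac{1}{3}.
Matching constants: q = 2p - 2q + 3 ⇒ q = \frac{7}{9}.
General: s(n) = A·(-2)^n - \frac{n}{3} + \frac{7}{9}.
Apply s(0) = -3: A + \frac{7}{9} = -3 ⇒ A = - \frac{34}{9}.
So s(n) = - \frac{34 \left(-2\right)^{n}}{9} - \frac{n}{3} + \frac{7}{9}.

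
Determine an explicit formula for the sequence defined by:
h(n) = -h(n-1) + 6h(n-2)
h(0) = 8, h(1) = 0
Characteristic equation: x² + x - 6 = 0, which factors as (x - (-3))(x - (2)) = 0.
Roots r₁ = -3, r₂ = 2 (distinct).
General solution: h(n) = A·(-3)^n + B·(2)^n.
From h(0) = 8: A + B = 8.
From h(1) = 0: -3A + 2B = 0.
Solving: A = \frac{16}{5}, B = \frac{24}{5}.
So h(n) = \frac{16 \left(-3\right)^{n}}{5} + \frac{24 \cdot 2^{n}}{5}.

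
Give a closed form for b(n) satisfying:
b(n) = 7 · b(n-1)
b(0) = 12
Pure geometric recurrence with ratio 7.
By induction b(n) = b(0) · (7)^n = 12 \cdot 7^{n}.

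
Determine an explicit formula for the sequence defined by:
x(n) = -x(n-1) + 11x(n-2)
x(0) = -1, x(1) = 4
Characteristic equation: x² + x - 11 = 0.
Discriminant Δ = (-1)² + 4·(11) = 45.
Roots r₁,₂ = (-1 ± √45)/2, so r₁ = - \frac{1}{2} + \frac{3 \sqrt{5}}{2}, r₂ = - \frac{3 \sqrt{5}}{2} - \frac{1}{2}.
General solution: x(n) = A·r₁^n + B·r₂^n.
From the initial conditions, A + B = -1 and r₁A + r₂B = 4.
Since r₁ - r₂ = √45: A = (4 - (-1)r₂)/√45 = - \frac{1}{2} + \frac{7 \sqrt{5}}{30}, and B = -1 - A = - \frac{7 \sqrt{5}}{30} - \frac{1}{2}.
So x(n) = \left(- \frac{1}{2} + \frac{7 \sqrt{5}}{30}\right)\left(- \frac{1}{2} + \frac{3 \sqrt{5}}{2}\right)^n + \left(- \frac{7 \sqrt{5}}{30} - \frac{1}{2}\right)\left(- \frac{3 \sqrt{5}}{2} - \frac{1}{2}\right)^n.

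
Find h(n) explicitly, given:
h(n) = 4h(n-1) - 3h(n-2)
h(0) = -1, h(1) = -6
Characteristic equation: x² - 4x + 3 = 0, which factors as (x - (3))(x - (1)) = 0.
Roots r₁ = 3, r₂ = 1 (distinct).
General solution: h(n) = A·(3)^n + B·(1)^n.
From h(0) = -1: A + B = -1.
From h(1) = -6: 3A + B = -6.
Solving: A = - \frac{5}{2}, B = \frac{3}{2}.
So h(n) = \frac{3}{2} - \frac{5 \cdot 3^{n}}{2}.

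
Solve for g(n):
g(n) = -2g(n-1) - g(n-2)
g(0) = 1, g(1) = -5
Characteristic equation: x² + 2x + 1 = 0, which is (x - (-1))².
Repeated root r = -1.
General solution: g(n) = (A + Bn)·(-1)^n.
From g(0) = 1: A = 1.
From g(1) = -5: (A + B)·(-1) = -5 ⇒ B = 4.
So g(n) = \left(4 n + 1\right) \cdot (-1)^n.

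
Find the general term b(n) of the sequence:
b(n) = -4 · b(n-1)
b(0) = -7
Pure geometric recurrence with ratio -4.
By induction b(n) = b(0) · (-4)^n = - 7 \left(-4\right)^{n}.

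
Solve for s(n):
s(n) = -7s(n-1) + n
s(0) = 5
First-order linear with linear forcing.
Homogeneous solution: s_h(n) = A·(-7)^n.
Try particular s_p(n) = pn + q. Substituting:
  pn + q = -7(p(n-1) + q) + n.
Matching the n-coefficient: p = -7p + 1 ⇒ p = \frac{1}{8}.
Matching constants: q = 7p - 7q ⇒ q = \frac{7}{64}.
General: s(n) = A·(-7)^n + \frac{n}{8} + \frac{7}{64}.
Apply s(0) = 5: A + \frac{7}{64} = 5 ⇒ A = \frac{313}{64}.
So s(n) = \frac{313 \left(-7\right)^{n}}{64} + \frac{n}{8} + \frac{7}{64}.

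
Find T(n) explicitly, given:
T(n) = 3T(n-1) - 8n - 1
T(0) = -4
First-order linear with linear forcing.
Homogeneous solution: T_h(n) = A·(3)^n.
Try particular T_p(n) = pn + q. Substituting:
  pn + q = 3(p(n-1) + q) - 8n - 1.
Matching the n-coefficient: p = 3p - 8 ⇒ p = 4.
Matching constants: q = -3p + 3q - 1 ⇒ q = \frac{13}{2}.
General: T(n) = A·(3)^n + 4 n + \frac{13}{2}.
Apply T(0) = -4: A + \frac{13}{2} = -4 ⇒ A = - \frac{21}{2}.
So T(n) = - \frac{21 \cdot 3^{n}}{2} + 4 n + \frac{13}{2}.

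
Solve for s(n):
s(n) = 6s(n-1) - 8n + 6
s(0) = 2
First-order linear with linear forcing.
Homogeneous solution: s_h(n) = A·(6)^n.
Try particular s_p(n) = pn + q. Substituting:
  pn + q = 6(p(n-1) + q) - 8n + 6.
Matching the n-coefficient: p = 6p - 8 ⇒ p = \frac{8}{5}.
Matching constants: q = -6p + 6q + 6 ⇒ q = \frac{18}{25}.
General: s(n) = A·(6)^n + \frac{8 n}{5} + \frac{18}{25}.
Apply s(0) = 2: A + \frac{18}{25} = 2 ⇒ A = \frac{32}{25}.
So s(n) = \frac{32 \cdot 6^{n}}{25} + \frac{8 n}{5} + \frac{18}{25}.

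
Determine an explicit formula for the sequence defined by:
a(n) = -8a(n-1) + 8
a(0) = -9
First-order linear non-homogeneous.
Homogeneous solution: a_h(n) = A·(-8)^n.
Try constant particular solution a_p = K: K = -8K + 8 ⇒ K = \frac{8}{9}.
General: a(n) = A·(-8)^n + \frac{8}{9}.
Apply a(0) = -9: A + \frac{8}{9} = -9 ⇒ A = - \frac{89}{9}.
So a(n) = \frac{8}{9} - \frac{89 \left(-8\right)^{n}}{9}.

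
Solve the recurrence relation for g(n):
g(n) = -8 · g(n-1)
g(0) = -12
Pure geometric recurrence with ratio -8.
By induction g(n) = g(0) · (-8)^n = - 12 \left(-8\right)^{n}.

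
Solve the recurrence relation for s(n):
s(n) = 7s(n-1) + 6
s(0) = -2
First-order linear non-homogeneous.
Homogeneous solution: s_h(n) = A·(7)^n.
Try constant particular solution s_p = K: K = 7K + 6 ⇒ K = -1.
General: s(n) = A·(7)^n - 1.
Apply s(0) = -2: A - 1 = -2 ⇒ A = -1.
So s(n) = - 7^{n} - 1.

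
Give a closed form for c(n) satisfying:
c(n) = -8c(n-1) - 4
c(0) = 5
First-order linear non-homogeneous.
Homogeneous solution: c_h(n) = A·(-8)^n.
Try constant particular solution c_p = K: K = -8K - 4 ⇒ K = - \frac{4}{9}.
General: c(n) = A·(-8)^n - \frac{4}{9}.
Apply c(0) = 5: A - \frac{4}{9} = 5 ⇒ A = \frac{49}{9}.
So c(n) = \frac{49 \left(-8\right)^{n}}{9} - \frac{4}{9}.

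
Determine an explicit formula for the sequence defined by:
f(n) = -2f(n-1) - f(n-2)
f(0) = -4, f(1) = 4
Characteristic equation: x² + 2x + 1 = 0, which is (x - (-1))².
Repeated root r = -1.
General solution: f(n) = (A + Bn)·(-1)^n.
From f(0) = -4: A = -4.
From f(1) = 4: (A + B)·(-1) = 4 ⇒ B = 0.
So f(n) = \left(-4\right) \cdot (-1)^n.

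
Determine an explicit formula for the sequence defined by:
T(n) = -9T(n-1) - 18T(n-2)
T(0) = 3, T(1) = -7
Characteristic equation: x² + 9x + 18 = 0, which factors as (x - (-6))(x - (-3)) = 0.
Roots r₁ = -6, r₂ = -3 (distinct).
General solution: T(n) = A·(-6)^n + B·(-3)^n.
From T(0) = 3: A + B = 3.
From T(1) = -7: -6A - 3B = -7.
Solving: A = - \frac{2}{3}, B = \frac{11}{3}.
So T(n) = \frac{11 \left(-3\right)^{n}}{3} - \frac{2 \left(-6\right)^{n}}{3}.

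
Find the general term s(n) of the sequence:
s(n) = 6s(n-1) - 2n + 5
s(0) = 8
First-order linear with linear forcing.
Homogeneous solution: s_h(n) = A·(6)^n.
Try particular s_p(n) = pn + q. Substituting:
  pn + q = 6(p(n-1) + q) - 2n + 5.
Matching the n-coefficient: p = 6p - 2 ⇒ p = \frac{2}{5}.
Matching constants: q = -6p + 6q + 5 ⇒ q = - \frac{13}{25}.
General: s(n) = A·(6)^n + \frac{2 n}{5} - \frac{13}{25}.
Apply s(0) = 8: A - \frac{13}{25} = 8 ⇒ A = \frac{213}{25}.
So s(n) = \frac{213 \cdot 6^{n}}{25} + \frac{2 n}{5} - \frac{13}{25}.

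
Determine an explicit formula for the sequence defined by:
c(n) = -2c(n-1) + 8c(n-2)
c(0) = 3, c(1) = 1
Characteristic equation: x² + 2x - 8 = 0, which factors as (x - (-4))(x - (2)) = 0.
Roots r₁ = -4, r₂ = 2 (distinct).
General solution: c(n) = A·(-4)^n + B·(2)^n.
From c(0) = 3: A + B = 3.
From c(1) = 1: -4A + 2B = 1.
Solving: A = \frac{5}{6}, B = \frac{13}{6}.
So c(n) = \frac{5 \left(-4\right)^{n}}{6} + \frac{13 \cdot 2^{n}}{6}.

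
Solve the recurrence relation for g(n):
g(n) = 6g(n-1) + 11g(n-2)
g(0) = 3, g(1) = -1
Characteristic equation: x² - 6x - 11 = 0.
Discriminant Δ = (6)² + 4·(11) = 80.
Roots r₁,₂ = (6 ± √80)/2, so r₁ = 3 + 2 \sqrt{5}, r₂ = 3 - 2 \sqrt{5}.
General solution: g(n) = A·r₁^n + B·r₂^n.
From the initial conditions, A + B = 3 and r₁A + r₂B = -1.
Since r₁ - r₂ = √80: A = (-1 - (3)r₂)/√80 = \frac{3}{2} - \frac{\sqrt{5}}{2}, and B = 3 - A = \frac{\sqrt{5}}{2} + \frac{3}{2}.
So g(n) = \left(\frac{3}{2} - \frac{\sqrt{5}}{2}\right)\left(3 + 2 \sqrt{5}\right)^n + \left(\frac{\sqrt{5}}{2} + \frac{3}{2}\right)\left(3 - 2 \sqrt{5}\right)^n.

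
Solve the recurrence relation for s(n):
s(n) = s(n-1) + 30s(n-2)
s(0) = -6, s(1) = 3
Characteristic equation: x² - x - 30 = 0, which factors as (x - (6))(x - (-5)) = 0.
Roots r₁ = 6, r₂ = -5 (distinct).
General solution: s(n) = A·(6)^n + B·(-5)^n.
From s(0) = -6: A + B = -6.
From s(1) = 3: 6A - 5B = 3.
Solving: A = - \frac{27}{11}, B = - \frac{39}{11}.
So s(n) = - \frac{39 \left(-5\right)^{n}}{11} - \frac{27 \cdot 6^{n}}{11}.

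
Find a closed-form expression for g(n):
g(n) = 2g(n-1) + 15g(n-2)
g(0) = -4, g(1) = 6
Characteristic equation: x² - 2x - 15 = 0, which factors as (x - (-3))(x - (5)) = 0.
Roots r₁ = -3, r₂ = 5 (distinct).
General solution: g(n) = A·(-3)^n + B·(5)^n.
From g(0) = -4: A + B = -4.
From g(1) = 6: -3A + 5B = 6.
Solving: A = - \frac{13}{4}, B = - \frac{3}{4}.
So g(n) = - \frac{13 \left(-3\right)^{n}}{4} - \frac{3 \cdot 5^{n}}{4}.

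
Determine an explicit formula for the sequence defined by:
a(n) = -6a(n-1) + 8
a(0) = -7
First-order linear non-homogeneous.
Homogeneous solution: a_h(n) = A·(-6)^n.
Try constant particular solution a_p = K: K = -6K + 8 ⇒ K = \frac{8}{7}.
General: a(n) = A·(-6)^n + \frac{8}{7}.
Apply a(0) = -7: A + \frac{8}{7} = -7 ⇒ A = - \frac{57}{7}.
So a(n) = \frac{8}{7} - \frac{57 \left(-6\right)^{n}}{7}.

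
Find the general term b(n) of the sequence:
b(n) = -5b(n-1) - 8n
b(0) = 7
First-order linear with linear forcing.
Homogeneous solution: b_h(n) = A·(-5)^n.
Try particular b_p(n) = pn + q. Substituting:
  pn + q = -5(p(n-1) + q) - 8n.
Matching the n-coefficient: p = -5p - 8 ⇒ p = - \frac{4}{3}.
Matching constants: q = 5p - 5q ⇒ q = - \frac{10}{9}.
General: b(n) = A·(-5)^n - \frac{4 n}{3} - \frac{10}{9}.
Apply b(0) = 7: A - \frac{10}{9} = 7 ⇒ A = \frac{73}{9}.
So b(n) = \frac{73 \left(-5\right)^{n}}{9} - \frac{4 n}{3} - \frac{10}{9}.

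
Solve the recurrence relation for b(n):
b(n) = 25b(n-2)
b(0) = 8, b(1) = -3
Characteristic equation: x² - 25 = 0, which factors as (x - (-5))(x - (5)) = 0.
Roots r₁ = -5, r₂ = 5 (distinct).
General solution: b(n) = A·(-5)^n + B·(5)^n.
From b(0) = 8: A + B = 8.
From b(1) = -3: -5A + 5B = -3.
Solving: A = \frac{43}{10}, B = \frac{37}{10}.
So b(n) = \frac{43 \left(-5\right)^{n}}{10} + \frac{37 \cdot 5^{n}}{10}.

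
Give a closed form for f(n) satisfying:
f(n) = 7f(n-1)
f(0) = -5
This is a homogeneous first-order recurrence with ratio 7.
By induction f(n) = f(0) · (7)^n = - 5 \cdot 7^{n}.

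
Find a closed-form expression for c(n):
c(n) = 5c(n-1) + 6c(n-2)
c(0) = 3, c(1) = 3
Characteristic equation: x² - 5x - 6 = 0, which factors as (x - (-1))(x - (6)) = 0.
Roots r₁ = -1, r₂ = 6 (distinct).
General solution: c(n) = A·(-1)^n + B·(6)^n.
From c(0) = 3: A + B = 3.
From c(1) = 3: -A + 6B = 3.
Solving: A = \frac{15}{7}, B = \frac{6}{7}.
So c(n) = \frac{15 \left(-1\right)^{n}}{7} + \frac{6 \cdot 6^{n}}{7}.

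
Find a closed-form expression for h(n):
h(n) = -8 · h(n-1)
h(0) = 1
Pure geometric recurrence with ratio -8.
By induction h(n) = h(0) · (-8)^n = \left(-8\right)^{n}.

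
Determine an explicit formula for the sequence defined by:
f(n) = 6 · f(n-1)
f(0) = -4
Pure geometric recurrence with ratio 6.
By induction f(n) = f(0) · (6)^n = - 4 \cdot 6^{n}.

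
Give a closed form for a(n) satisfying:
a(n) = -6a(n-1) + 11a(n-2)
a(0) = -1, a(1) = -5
Characteristic equation: x² + 6x - 11 = 0.
Discriminant Δ = (-6)² + 4·(11) = 80.
Roots r₁,₂ = (-6 ± √80)/2, so r₁ = -3 + 2 \sqrt{5}, r₂ = - 2 \sqrt{5} - 3.
General solution: a(n) = A·r₁^n + B·r₂^n.
From the initial conditions, A + B = -1 and r₁A + r₂B = -5.
Since r₁ - r₂ = √80: A = (-5 - (-1)r₂)/√80 = - \frac{2 \sqrt{5}}{5} - \frac{1}{2}, and B = -1 - A = - \frac{1}{2} + \frac{2 \sqrt{5}}{5}.
So a(n) = \left(- \frac{2 \sqrt{5}}{5} - \frac{1}{2}\right)\left(-3 + 2 \sqrt{5}\right)^n + \left(- \frac{1}{2} + \frac{2 \sqrt{5}}{5}\right)\left(- 2 \sqrt{5} - 3\right)^n.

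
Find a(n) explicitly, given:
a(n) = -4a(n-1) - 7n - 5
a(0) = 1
First-order linear with linear forcing.
Homogeneous solution: a_h(n) = A·(-4)^n.
Try particular a_p(n) = pn + q. Substituting:
  pn + q = -4(p(n-1) + q) - 7n - 5.
Matching the n-coefficient: p = -4p - 7 ⇒ p = - \frac{7}{5}.
Matching constants: q = 4p - 4q - 5 ⇒ q = - \frac{53}{25}.
General: a(n) = A·(-4)^n - \frac{7 n}{5} - \frac{53}{25}.
Apply a(0) = 1: A - \frac{53}{25} = 1 ⇒ A = \frac{78}{25}.
So a(n) = \frac{78 \left(-4\right)^{n}}{25} - \frac{7 n}{5} - \frac{53}{25}.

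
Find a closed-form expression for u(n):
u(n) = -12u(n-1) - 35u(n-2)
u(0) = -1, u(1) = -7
Characteristic equation: x² + 12x + 35 = 0, which factors as (x - (-5))(x - (-7)) = 0.
Roots r₁ = -5, r₂ = -7 (distinct).
General solution: u(n) = A·(-5)^n + B·(-7)^n.
From u(0) = -1: A + B = -1.
From u(1) = -7: -5A - 7B = -7.
Solving: A = -7, B = 6.
So u(n) = - 7 \left(-5\right)^{n} + 6 \left(-7\right)^{n}.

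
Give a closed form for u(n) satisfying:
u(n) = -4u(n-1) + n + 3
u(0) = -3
First-order linear with linear forcing.
Homogeneous solution: u_h(n) = A·(-4)^n.
Try particular u_p(n) = pn + q. Substituting:
  pn + q = -4(p(n-1) + q) + n + 3.
Matching the n-coefficient: p = -4p + 1 ⇒ p = \frac{1}{5}.
Matching constants: q = 4p - 4q + 3 ⇒ q = \frac{19}{25}.
General: u(n) = A·(-4)^n + \frac{n}{5} + \frac{19}{25}.
Apply u(0) = -3: A + \frac{19}{25} = -3 ⇒ A = - \frac{94}{25}.
So u(n) = - \frac{94 \left(-4\right)^{n}}{25} + \frac{n}{5} + \frac{19}{25}.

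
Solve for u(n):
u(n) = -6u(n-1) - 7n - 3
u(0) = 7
First-order linear with linear forcing.
Homogeneous solution: u_h(n) = A·(-6)^n.
Try particular u_p(n) = pn + q. Substituting:
  pn + q = -6(p(n-1) + q) - 7n - 3.
Matching the n-coefficient: p = -6p - 7 ⇒ p = -1.
Matching constants: q = 6p - 6q - 3 ⇒ q = - \frac{9}{7}.
General: u(n) = A·(-6)^n - n - \frac{9}{7}.
Apply u(0) = 7: A - \frac{9}{7} = 7 ⇒ A = \frac{58}{7}.
So u(n) = \frac{58 \left(-6\right)^{n}}{7} - n - \frac{9}{7}.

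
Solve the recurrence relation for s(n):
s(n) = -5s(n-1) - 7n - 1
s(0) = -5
First-order linear with linear forcing.
Homogeneous solution: s_h(n) = A·(-5)^n.
Try particular s_p(n) = pn + q. Substituting:
  pn + q = -5(p(n-1) + q) - 7n - 1.
Matching the n-coefficient: p = -5p - 7 ⇒ p = - \frac{7}{6}.
Matching constants: q = 5p - 5q - 1 ⇒ q = - \frac{41}{36}.
General: s(n) = A·(-5)^n - \frac{7 n}{6} - \frac{41}{36}.
Apply s(0) = -5: A - \frac{41}{36} = -5 ⇒ A = - \frac{139}{36}.
So s(n) = - \frac{139 \left(-5\right)^{n}}{36} - \frac{7 n}{6} - \frac{41}{36}.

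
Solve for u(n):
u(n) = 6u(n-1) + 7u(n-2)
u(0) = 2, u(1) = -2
Characteristic equation: x² - 6x - 7 = 0, which factors as (x - (-1))(x - (7)) = 0.
Roots r₁ = -1, r₂ = 7 (distinct).
General solution: u(n) = A·(-1)^n + B·(7)^n.
From u(0) = 2: A + B = 2.
From u(1) = -2: -A + 7B = -2.
Solving: A = 2, B = 0.
So u(n) = 2 \left(-1\right)^{n}.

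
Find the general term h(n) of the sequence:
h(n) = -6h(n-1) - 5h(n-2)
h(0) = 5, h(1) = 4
Characteristic equation: x² + 6x + 5 = 0, which factors as (x - (-1))(x - (-5)) = 0.
Roots r₁ = -1, r₂ = -5 (distinct).
General solution: h(n) = A·(-1)^n + B·(-5)^n.
From h(0) = 5: A + B = 5.
From h(1) = 4: -A - 5B = 4.
Solving: A = \frac{29}{4}, B = - \frac{9}{4}.
So h(n) = \frac{29 \left(-1\right)^{n}}{4} - \frac{9 \left(-5\right)^{n}}{4}.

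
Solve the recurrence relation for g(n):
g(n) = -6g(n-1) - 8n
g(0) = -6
First-order linear with linear forcing.
Homogeneous solution: g_h(n) = A·(-6)^n.
Try particular g_p(n) = pn + q. Substituting:
  pn + q = -6(p(n-1) + q) - 8n.
Matching the n-coefficient: p = -6p - 8 ⇒ p = - \frac{8}{7}.
Matching constants: q = 6p - 6q ⇒ q = - \frac{48}{49}.
General: g(n) = A·(-6)^n - \frac{8 n}{7} - \frac{48}{49}.
Apply g(0) = -6: A - \frac{48}{49} = -6 ⇒ A = - \frac{246}{49}.
So g(n) = - \frac{246 \left(-6\right)^{n}}{49} - \frac{8 n}{7} - \frac{48}{49}.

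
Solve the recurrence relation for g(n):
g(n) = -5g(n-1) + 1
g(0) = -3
First-order linear non-homogeneous.
Homogeneous solution: g_h(n) = A·(-5)^n.
Try constant particular solution g_p = K: K = -5K + 1 ⇒ K = \frac{1}{6}.
General: g(n) = A·(-5)^n + \frac{1}{6}.
Apply g(0) = -3: A + \frac{1}{6} = -3 ⇒ A = - \frac{19}{6}.
So g(n) = \frac{1}{6} - \frac{19 \left(-5\right)^{n}}{6}.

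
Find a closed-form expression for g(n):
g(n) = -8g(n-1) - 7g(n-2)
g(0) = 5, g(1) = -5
Characteristic equation: x² + 8x + 7 = 0, which factors as (x - (-1))(x - (-7)) = 0.
Roots r₁ = -1, r₂ = -7 (distinct).
General solution: g(n) = A·(-1)^n + B·(-7)^n.
From g(0) = 5: A + B = 5.
From g(1) = -5: -A - 7B = -5.
Solving: A = 5, B = 0.
So g(n) = 5 \left(-1\right)^{n}.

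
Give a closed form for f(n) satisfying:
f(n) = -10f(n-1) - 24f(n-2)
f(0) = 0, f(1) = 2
Characteristic equation: x² + 10x + 24 = 0, which factors as (x - (-4))(x - (-6)) = 0.
Roots r₁ = -4, r₂ = -6 (distinct).
General solution: f(n) = A·(-4)^n + B·(-6)^n.
From f(0) = 0: A + B = 0.
From f(1) = 2: -4A - 6B = 2.
Solving: A = 1, B = -1.
So f(n) = \left(-4\right)^{n} - \left(-6\right)^{n}.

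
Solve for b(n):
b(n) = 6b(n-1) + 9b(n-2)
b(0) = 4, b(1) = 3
Characteristic equation: x² - 6x - 9 = 0.
Discriminant Δ = (6)² + 4·(9) = 72.
Roots r₁,₂ = (6 ± √72)/2, so r₁ = 3 + 3 \sqrt{2}, r₂ = 3 - 3 \sqrt{2}.
General solution: b(n) = A·r₁^n + B·r₂^n.
From the initial conditions, A + B = 4 and r₁A + r₂B = 3.
Since r₁ - r₂ = √72: A = (3 - (4)r₂)/√72 = 2 - \frac{3 \sqrt{2}}{4}, and B = 4 - A = \frac{3 \sqrt{2}}{4} + 2.
So b(n) = \left(2 - \frac{3 \sqrt{2}}{4}\right)\left(3 + 3 \sqrt{2}\right)^n + \left(\frac{3 \sqrt{2}}{4} + 2\right)\left(3 - 3 \sqrt{2}\right)^n.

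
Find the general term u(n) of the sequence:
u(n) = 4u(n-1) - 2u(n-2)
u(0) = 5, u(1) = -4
Characteristic equation: x² - 4x + 2 = 0.
Discriminant Δ = (4)² + 4·(-2) = 8.
Roots r₁,₂ = (4 ± √8)/2, so r₁ = \sqrt{2} + 2, r₂ = 2 - \sqrt{2}.
General solution: u(n) = A·r₁^n + B·r₂^n.
From the initial conditions, A + B = 5 and r₁A + r₂B = -4.
Since r₁ - r₂ = √8: A = (-4 - (5)r₂)/√8 = \frac{5}{2} - \frac{7 \sqrt{2}}{2}, and B = 5 - A = \frac{5}{2} + \frac{7 \sqrt{2}}{2}.
So u(n) = \left(\frac{5}{2} - \frac{7 \sqrt{2}}{2}\right)\left(\sqrt{2} + 2\right)^n + \left(\frac{5}{2} + \frac{7 \sqrt{2}}{2}\right)\left(2 - \sqrt{2}\right)^n.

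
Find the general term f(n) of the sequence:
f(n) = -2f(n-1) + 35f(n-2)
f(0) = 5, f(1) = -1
Characteristic equation: x² + 2x - 35 = 0, which factors as (x - (-7))(x - (5)) = 0.
Roots r₁ = -7, r₂ = 5 (distinct).
General solution: f(n) = A·(-7)^n + B·(5)^n.
From f(0) = 5: A + B = 5.
From f(1) = -1: -7A + 5B = -1.
Solving: A = \frac{13}{6}, B = \frac{17}{6}.
So f(n) = \frac{13 \left(-7\right)^{n}}{6} + \frac{17 \cdot 5^{n}}{6}.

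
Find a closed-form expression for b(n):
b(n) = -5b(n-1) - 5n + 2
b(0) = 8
First-order linear with linear forcing.
Homogeneous solution: b_h(n) = A·(-5)^n.
Try particular b_p(n) = pn + q. Substituting:
  pn + q = -5(p(n-1) + q) - 5n + 2.
Matching the n-coefficient: p = -5p - 5 ⇒ p = - \frac{5}{6}.
Matching constants: q = 5p - 5q + 2 ⇒ q = - \frac{13}{36}.
General: b(n) = A·(-5)^n - \frac{5 n}{6} - \frac{13}{36}.
Apply b(0) = 8: A - \frac{13}{36} = 8 ⇒ A = \frac{301}{36}.
So b(n) = \frac{301 \left(-5\right)^{n}}{36} - \frac{5 n}{6} - \frac{13}{36}.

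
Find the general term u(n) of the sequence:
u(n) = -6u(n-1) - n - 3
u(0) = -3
First-order linear with linear forcing.
Homogeneous solution: u_h(n) = A·(-6)^n.
Try particular u_p(n) = pn + q. Substituting:
  pn + q = -6(p(n-1) + q) - n - 3.
Matching the n-coefficient: p = -6p - 1 ⇒ p = - \frac{1}{7}.
Matching constants: q = 6p - 6q - 3 ⇒ q = - \frac{27}{49}.
General: u(n) = A·(-6)^n - \frac{n}{7} - \frac{27}{49}.
Apply u(0) = -3: A - \frac{27}{49} = -3 ⇒ A = - \frac{120}{49}.
So u(n) = - \frac{120 \left(-6\right)^{n}}{49} - \frac{n}{7} - \frac{27}{49}.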